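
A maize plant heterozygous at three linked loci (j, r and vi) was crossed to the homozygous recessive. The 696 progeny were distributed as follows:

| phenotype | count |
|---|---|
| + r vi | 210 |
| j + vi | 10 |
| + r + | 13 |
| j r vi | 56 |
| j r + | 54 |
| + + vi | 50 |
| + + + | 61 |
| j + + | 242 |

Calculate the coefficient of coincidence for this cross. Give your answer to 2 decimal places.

0.90

The two most frequent reciprocal classes, + r vi and j + +, are the parental types, so the F1 was + r vi / j + +.
The two rarest classes, + r + and j + vi, are the double crossovers. Comparing them with the parentals, only the vi allele has switched, so vi is the middle locus and the order is r – vi – j.
r–vi: (104 + 23)/696 = 0.1825; vi–j: (117 + 23)/696 = 0.2011.
Expected DCO frequency = 0.1825 × 0.2011 ≈ 0.03670; observed = 23/696 ≈ 0.03305.
Coefficient of coincidence = 0.03305/0.03670 ≈ 0.90.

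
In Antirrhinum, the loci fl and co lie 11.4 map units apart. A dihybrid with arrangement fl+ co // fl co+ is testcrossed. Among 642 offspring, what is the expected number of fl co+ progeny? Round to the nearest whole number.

284

A map distance of 11.4 map units corresponds to a recombination frequency of 0.114.
The F1 is fl+ co / fl co+, so fl co+ is a parental gamete class with expected frequency (1 − r)/2 = 0.886/2 = 0.4430.
Expected number = 0.4430 × 642 = 284.41 ≈ 284.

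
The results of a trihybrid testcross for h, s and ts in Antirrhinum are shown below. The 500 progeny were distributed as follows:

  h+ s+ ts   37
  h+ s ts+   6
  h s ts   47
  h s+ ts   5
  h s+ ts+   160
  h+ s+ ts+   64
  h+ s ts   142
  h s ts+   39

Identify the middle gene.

The two most frequent reciprocal classes, h s+ ts+ and h+ s ts, are the parental types, so the F1 was h s+ ts+ / h+ s ts.
The two rarest classes, h s+ ts and h+ s ts+, are the double crossovers. Comparing them with the parentals, only the ts allele has switched, so ts is the middle locus and the order is s – ts – h.

ts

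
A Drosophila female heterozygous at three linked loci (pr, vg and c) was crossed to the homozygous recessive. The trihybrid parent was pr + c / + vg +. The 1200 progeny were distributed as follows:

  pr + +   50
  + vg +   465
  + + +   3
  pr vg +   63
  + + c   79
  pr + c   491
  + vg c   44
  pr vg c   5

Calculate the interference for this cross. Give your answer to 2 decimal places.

The two rarest classes, pr vg c and + + +, are the double crossovers. Comparing them with the parentals, only the vg allele has switched, so vg is the middle locus and the order is pr – vg – c.
pr–vg: (142 + 8)/1200 = 0.1250; vg–c: (94 + 8)/1200 = 0.0850.
Expected DCO frequency = 0.1250 × 0.0850 ≈ 0.01063; observed = 8/1200 ≈ 0.00667.
Coefficient of coincidence = 0.00667/0.01063 ≈ 0.63; interference = 1 − 0.63 = 0.37.

0.37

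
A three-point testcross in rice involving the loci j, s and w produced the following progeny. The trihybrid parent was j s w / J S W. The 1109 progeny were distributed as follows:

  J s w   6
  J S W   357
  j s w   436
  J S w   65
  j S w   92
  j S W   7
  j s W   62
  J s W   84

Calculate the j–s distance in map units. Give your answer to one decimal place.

The two rarest classes, J s w and j S W, are the double crossovers. Comparing them with the parentals, only the j allele has switched, so j is the middle locus and the order is w – j – s.
Crossovers in the j–s interval produce the single-crossover classes j S w and J s W (92 + 84 = 176) plus the double crossovers (13).
RF(j–s) = (176 + 13) / 1109 = 189/1109 = 0.1704 → 17.0 map units.

17.0 map units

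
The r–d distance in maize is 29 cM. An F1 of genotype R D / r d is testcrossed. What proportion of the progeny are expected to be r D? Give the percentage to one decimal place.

A map distance of 29 cM corresponds to a recombination frequency of 0.290.
The F1 is R D / r d, so r D is a recombinant gamete class with expected frequency r/2 = 0.290/2 = 0.1450.
That is 0.1450 = 14.5% of the progeny.

14.5%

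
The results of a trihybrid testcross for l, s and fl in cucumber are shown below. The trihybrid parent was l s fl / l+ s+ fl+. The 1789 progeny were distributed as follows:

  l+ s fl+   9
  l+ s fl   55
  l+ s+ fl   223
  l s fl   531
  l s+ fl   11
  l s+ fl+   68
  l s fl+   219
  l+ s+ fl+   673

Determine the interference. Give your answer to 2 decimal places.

0.46

The two rarest classes, l s+ fl and l+ s fl+, are the double crossovers. Comparing them with the parentals, only the s allele has switched, so s is the middle locus and the order is l – s – fl.
l–s: (123 + 20)/1789 = 0.0799; s–fl: (442 + 20)/1789 = 0.2582.
Expected DCO frequency = 0.0799 × 0.2582 ≈ 0.02063; observed = 20/1789 ≈ 0.01118.
Coefficient of coincidence = 0.01118/0.02063 ≈ 0.54; interference = 1 − 0.54 = 0.46.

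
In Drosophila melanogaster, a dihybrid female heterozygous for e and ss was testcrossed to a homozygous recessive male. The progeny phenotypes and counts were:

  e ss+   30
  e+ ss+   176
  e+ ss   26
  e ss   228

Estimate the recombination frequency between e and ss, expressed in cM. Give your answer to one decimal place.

The two most frequent classes, e+ ss+ (176) and e ss (228), are the parental types, so the F1 was e+ ss+ / e ss.
The recombinant classes are e+ ss and e ss+: 26 + 30 = 56.
Recombination frequency = 56/460 = 0.1217 ≈ 12.2%, i.e. 12.2 cM.

12.2 cM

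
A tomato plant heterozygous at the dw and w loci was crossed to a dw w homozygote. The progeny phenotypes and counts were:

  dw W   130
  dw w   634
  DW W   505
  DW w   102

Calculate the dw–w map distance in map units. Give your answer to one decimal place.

The two most frequent classes, DW W (505) and dw w (634), are the parental types, so the F1 was DW W / dw w.
The recombinant classes are DW w and dw W: 102 + 130 = 232.
Recombination frequency = 232/1371 = 0.1692 ≈ 16.9%, i.e. 16.9 map units.

16.9 map units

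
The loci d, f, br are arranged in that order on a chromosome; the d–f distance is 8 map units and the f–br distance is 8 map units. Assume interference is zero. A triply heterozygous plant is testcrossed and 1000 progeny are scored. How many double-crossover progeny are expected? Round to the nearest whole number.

6

Map distances give recombination frequencies of 0.080 and 0.080 for the two intervals.
With no interference, expected double-crossover frequency = 0.080 × 0.080 = 0.00640.
Expected number = 0.00640 × 1000 = 6.40 ≈ 6.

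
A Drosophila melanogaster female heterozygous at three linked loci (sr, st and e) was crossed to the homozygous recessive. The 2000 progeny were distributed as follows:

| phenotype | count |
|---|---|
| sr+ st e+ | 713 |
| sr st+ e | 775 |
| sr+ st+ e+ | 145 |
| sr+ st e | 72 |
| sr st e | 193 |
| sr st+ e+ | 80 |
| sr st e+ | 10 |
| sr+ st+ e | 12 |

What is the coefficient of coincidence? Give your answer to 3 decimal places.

The two most frequent reciprocal classes, sr st+ e and sr+ st e+, are the parental types, so the F1 was sr st+ e / sr+ st e+.
The two rarest classes, sr+ st+ e and sr st e+, are the double crossovers. Comparing them with the parentals, only the sr allele has switched, so sr is the middle locus and the order is st – sr – e.
st–sr: (338 + 22)/2000 = 0.1800; sr–e: (152 + 22)/2000 = 0.0870.
Expected DCO frequency = 0.1800 × 0.0870 ≈ 0.01566; observed = 22/2000 ≈ 0.01100.
Coefficient of coincidence = 0.01100/0.01566 ≈ 0.702.

0.702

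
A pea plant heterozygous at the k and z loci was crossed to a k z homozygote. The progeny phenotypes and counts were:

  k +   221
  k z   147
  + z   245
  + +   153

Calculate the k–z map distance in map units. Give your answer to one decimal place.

The two most frequent classes, + z (245) and k + (221), are the parental types, so the F1 was + z / k +.
The recombinant classes are + + and k z: 153 + 147 = 300.
Recombination frequency = 300/766 = 0.3916 ≈ 39.2%, i.e. 39.2 map units.

39.2 map units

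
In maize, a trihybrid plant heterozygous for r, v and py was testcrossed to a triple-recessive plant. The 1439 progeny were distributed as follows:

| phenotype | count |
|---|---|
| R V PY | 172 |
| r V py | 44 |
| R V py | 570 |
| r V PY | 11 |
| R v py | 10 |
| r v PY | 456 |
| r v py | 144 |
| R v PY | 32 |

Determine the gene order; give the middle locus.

The two most frequent reciprocal classes, R V py and r v PY, are the parental types, so the F1 was R V py / r v PY.
The two rarest classes, R v py and r V PY, are the double crossovers. Comparing them with the parentals, only the v allele has switched, so v is the middle locus and the order is py – v – r.

v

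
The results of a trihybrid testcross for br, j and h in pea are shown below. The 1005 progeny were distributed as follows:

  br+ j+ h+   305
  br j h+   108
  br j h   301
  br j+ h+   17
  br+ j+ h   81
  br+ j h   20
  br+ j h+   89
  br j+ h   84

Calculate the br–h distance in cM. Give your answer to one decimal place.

22.5 cM

The two most frequent reciprocal classes, br j h and br+ j+ h+, are the parental types, so the F1 was br j h / br+ j+ h+.
The two rarest classes, br+ j h and br j+ h+, are the double crossovers. Comparing them with the parentals, only the br allele has switched, so br is the middle locus and the order is j – br – h.
Crossovers in the br–h interval produce the single-crossover classes br j h+ and br+ j+ h (108 + 81 = 189) plus the double crossovers (37).
RF(br–h) = (189 + 37) / 1005 = 226/1005 = 0.2249 → 22.5 cM.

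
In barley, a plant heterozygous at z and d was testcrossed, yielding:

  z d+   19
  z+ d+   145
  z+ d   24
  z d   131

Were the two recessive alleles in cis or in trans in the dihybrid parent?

cis

The two most frequent classes are z+ d+ (145) and z d (131); these are the parental (non-recombinant) types.
So the F1 carried z+ d+ on one chromosome and z d on the other — the recessive alleles are on the same chromosome (cis / coupling).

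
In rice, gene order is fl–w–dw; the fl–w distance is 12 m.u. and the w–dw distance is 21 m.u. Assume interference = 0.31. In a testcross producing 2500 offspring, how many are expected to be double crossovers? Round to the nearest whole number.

Map distances give recombination frequencies of 0.120 and 0.210 for the two intervals.
With interference 0.31 (so coincidence = 0.69), expected double-crossover frequency = 0.120 × 0.210 × 0.69 = 0.01739.
Expected number = 0.01739 × 2500 = 43.47 ≈ 43.

43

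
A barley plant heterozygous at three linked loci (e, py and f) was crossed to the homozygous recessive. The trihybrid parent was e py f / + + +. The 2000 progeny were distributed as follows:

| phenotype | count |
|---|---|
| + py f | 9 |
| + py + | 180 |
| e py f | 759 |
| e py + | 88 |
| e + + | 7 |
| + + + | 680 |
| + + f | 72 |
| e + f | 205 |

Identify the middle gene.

e

The two rarest classes, + py f and e + +, are the double crossovers. Comparing them with the parentals, only the e allele has switched, so e is the middle locus and the order is f – e – py.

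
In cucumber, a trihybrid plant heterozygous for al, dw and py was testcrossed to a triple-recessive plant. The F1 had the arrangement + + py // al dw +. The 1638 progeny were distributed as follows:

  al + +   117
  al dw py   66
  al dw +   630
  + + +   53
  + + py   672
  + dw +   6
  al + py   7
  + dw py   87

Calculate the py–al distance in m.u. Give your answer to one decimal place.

8.1 m.u.

The two rarest classes, al + py and + dw +, are the double crossovers. Comparing them with the parentals, only the al allele has switched, so al is the middle locus and the order is dw – al – py.
Crossovers in the al–py interval produce the single-crossover classes + + + and al dw py (53 + 66 = 119) plus the double crossovers (13).
RF(al–py) = (119 + 13) / 1638 = 132/1638 = 0.0806 → 8.1 m.u.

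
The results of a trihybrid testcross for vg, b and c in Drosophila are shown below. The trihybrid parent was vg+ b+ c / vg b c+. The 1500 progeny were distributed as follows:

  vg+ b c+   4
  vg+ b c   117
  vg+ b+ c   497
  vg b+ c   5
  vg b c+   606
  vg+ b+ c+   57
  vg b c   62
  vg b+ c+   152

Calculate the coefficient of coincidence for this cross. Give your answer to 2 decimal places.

0.38

The two rarest classes, vg b+ c and vg+ b c+, are the double crossovers. Comparing them with the parentals, only the vg allele has switched, so vg is the middle locus and the order is b – vg – c.
b–vg: (269 + 9)/1500 = 0.1853; vg–c: (119 + 9)/1500 = 0.0853.
Expected DCO frequency = 0.1853 × 0.0853 ≈ 0.01581; observed = 9/1500 ≈ 0.00600.
Coefficient of coincidence = 0.00600/0.01581 ≈ 0.38.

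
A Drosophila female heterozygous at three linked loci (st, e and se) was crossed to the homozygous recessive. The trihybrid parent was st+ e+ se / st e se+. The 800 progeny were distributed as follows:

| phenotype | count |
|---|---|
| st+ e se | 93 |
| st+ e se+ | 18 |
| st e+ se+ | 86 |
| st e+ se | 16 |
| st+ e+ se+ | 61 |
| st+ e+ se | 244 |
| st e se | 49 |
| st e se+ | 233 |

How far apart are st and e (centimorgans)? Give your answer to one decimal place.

26.6 centimorgans

The two rarest classes, st e+ se and st+ e se+, are the double crossovers. Comparing them with the parentals, only the st allele has switched, so st is the middle locus and the order is se – st – e.
Crossovers in the st–e interval produce the single-crossover classes st+ e se and st e+ se+ (93 + 86 = 179) plus the double crossovers (34).
RF(st–e) = (179 + 34) / 800 = 213/800 = 0.2662 → 26.6 centimorgans.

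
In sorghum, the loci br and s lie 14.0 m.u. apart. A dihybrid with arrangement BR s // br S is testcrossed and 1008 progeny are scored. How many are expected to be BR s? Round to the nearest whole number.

A map distance of 14.0 m.u. corresponds to a recombination frequency of 0.140.
The F1 is BR s / br S, so BR s is a parental gamete class with expected frequency (1 − r)/2 = 0.860/2 = 0.4300.
Expected number = 0.4300 × 1008 = 433.44 ≈ 433.

433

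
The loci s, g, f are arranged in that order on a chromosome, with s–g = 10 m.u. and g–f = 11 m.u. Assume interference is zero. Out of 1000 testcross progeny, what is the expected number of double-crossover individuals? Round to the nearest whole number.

11

Map distances give recombination frequencies of 0.100 and 0.110 for the two intervals.
With no interference, expected double-crossover frequency = 0.100 × 0.110 = 0.01100.
Expected number = 0.01100 × 1000 = 11.00 ≈ 11.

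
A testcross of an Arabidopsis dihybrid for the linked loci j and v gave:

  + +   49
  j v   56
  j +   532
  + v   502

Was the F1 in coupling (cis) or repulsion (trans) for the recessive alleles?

The two most frequent classes are + v (502) and j + (532); these are the parental (non-recombinant) types.
So the F1 carried + v on one chromosome and j + on the other — the recessive alleles are on opposite chromosomes (trans / repulsion).

trans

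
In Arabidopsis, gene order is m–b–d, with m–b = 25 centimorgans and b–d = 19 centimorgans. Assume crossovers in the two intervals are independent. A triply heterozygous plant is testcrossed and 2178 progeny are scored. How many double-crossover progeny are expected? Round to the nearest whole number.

Map distances give recombination frequencies of 0.250 and 0.190 for the two intervals.
With no interference, expected double-crossover frequency = 0.250 × 0.190 = 0.04750.
Expected number = 0.04750 × 2178 = 103.45 ≈ 103.

103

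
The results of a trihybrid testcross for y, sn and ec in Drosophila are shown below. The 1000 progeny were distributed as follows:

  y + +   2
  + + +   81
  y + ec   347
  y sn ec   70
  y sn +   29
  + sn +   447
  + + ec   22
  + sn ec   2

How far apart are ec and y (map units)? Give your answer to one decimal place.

The two most frequent reciprocal classes, + sn + and y + ec, are the parental types, so the F1 was + sn + / y + ec.
The two rarest classes, + sn ec and y + +, are the double crossovers. Comparing them with the parentals, only the ec allele has switched, so ec is the middle locus and the order is sn – ec – y.
Crossovers in the ec–y interval produce the single-crossover classes y sn + and + + ec (29 + 22 = 51) plus the double crossovers (4).
RF(ec–y) = (51 + 4) / 1000 = 55/1000 = 0.0550 → 5.5 map units.

5.5 map units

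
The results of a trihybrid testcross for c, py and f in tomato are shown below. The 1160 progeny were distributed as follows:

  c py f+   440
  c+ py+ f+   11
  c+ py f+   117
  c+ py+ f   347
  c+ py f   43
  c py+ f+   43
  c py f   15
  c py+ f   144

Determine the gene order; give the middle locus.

f

The two most frequent reciprocal classes, c py f+ and c+ py+ f, are the parental types, so the F1 was c py f+ / c+ py+ f.
The two rarest classes, c py f and c+ py+ f+, are the double crossovers. Comparing them with the parentals, only the f allele has switched, so f is the middle locus and the order is py – f – c.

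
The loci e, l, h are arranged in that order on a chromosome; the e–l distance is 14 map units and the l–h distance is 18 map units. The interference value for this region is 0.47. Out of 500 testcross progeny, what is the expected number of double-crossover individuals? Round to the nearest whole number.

Map distances give recombination frequencies of 0.140 and 0.180 for the two intervals.
With interference 0.47 (so coincidence = 0.53), expected double-crossover frequency = 0.140 × 0.180 × 0.53 = 0.01336.
Expected number = 0.01336 × 500 = 6.68 ≈ 7.

7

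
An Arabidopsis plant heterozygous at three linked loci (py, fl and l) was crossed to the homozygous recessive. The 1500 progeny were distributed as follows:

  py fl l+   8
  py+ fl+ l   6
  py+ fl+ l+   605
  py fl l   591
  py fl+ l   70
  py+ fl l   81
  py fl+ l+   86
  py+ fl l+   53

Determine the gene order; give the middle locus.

l

The two most frequent reciprocal classes, py fl l and py+ fl+ l+, are the parental types, so the F1 was py fl l / py+ fl+ l+.
The two rarest classes, py fl l+ and py+ fl+ l, are the double crossovers. Comparing them with the parentals, only the l allele has switched, so l is the middle locus and the order is py – l – fl.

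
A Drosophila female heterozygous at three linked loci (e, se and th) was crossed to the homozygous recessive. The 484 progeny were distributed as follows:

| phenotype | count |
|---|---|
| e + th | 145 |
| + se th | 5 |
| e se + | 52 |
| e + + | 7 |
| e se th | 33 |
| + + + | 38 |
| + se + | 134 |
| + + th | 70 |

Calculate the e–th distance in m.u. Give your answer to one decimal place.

27.7 m.u.

The two most frequent reciprocal classes, + se + and e + th, are the parental types, so the F1 was + se + / e + th.
The two rarest classes, + se th and e + +, are the double crossovers. Comparing them with the parentals, only the th allele has switched, so th is the middle locus and the order is se – th – e.
Crossovers in the th–e interval produce the single-crossover classes e se + and + + th (52 + 70 = 122) plus the double crossovers (12).
RF(th–e) = (122 + 12) / 484 = 134/484 = 0.2769 → 27.7 m.u.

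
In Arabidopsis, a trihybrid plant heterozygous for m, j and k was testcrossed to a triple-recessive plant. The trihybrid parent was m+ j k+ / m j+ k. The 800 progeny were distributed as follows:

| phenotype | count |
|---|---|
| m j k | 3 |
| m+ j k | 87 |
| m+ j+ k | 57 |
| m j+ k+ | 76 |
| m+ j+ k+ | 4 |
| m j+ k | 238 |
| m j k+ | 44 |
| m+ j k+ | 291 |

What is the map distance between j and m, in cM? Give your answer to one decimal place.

13.5 cM

The two rarest classes, m+ j+ k+ and m j k, are the double crossovers. Comparing them with the parentals, only the j allele has switched, so j is the middle locus and the order is m – j – k.
Crossovers in the m–j interval produce the single-crossover classes m j k+ and m+ j+ k (44 + 57 = 101) plus the double crossovers (7).
RF(m–j) = (101 + 7) / 800 = 108/800 = 0.1350 → 13.5 cM.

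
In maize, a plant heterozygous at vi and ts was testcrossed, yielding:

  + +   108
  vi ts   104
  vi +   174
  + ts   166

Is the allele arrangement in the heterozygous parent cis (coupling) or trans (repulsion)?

The two most frequent classes are + ts (166) and vi + (174); these are the parental (non-recombinant) types.
So the F1 carried + ts on one chromosome and vi + on the other — the recessive alleles are on opposite chromosomes (trans / repulsion).

trans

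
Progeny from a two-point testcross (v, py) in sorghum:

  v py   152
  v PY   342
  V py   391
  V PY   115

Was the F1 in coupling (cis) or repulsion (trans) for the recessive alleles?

The two most frequent classes are V py (391) and v PY (342); these are the parental (non-recombinant) types.
So the F1 carried V py on one chromosome and v PY on the other — the recessive alleles are on opposite chromosomes (trans / repulsion).

trans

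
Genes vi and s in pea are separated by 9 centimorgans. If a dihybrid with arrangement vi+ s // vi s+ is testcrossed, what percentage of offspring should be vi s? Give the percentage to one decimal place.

4.5%

A map distance of 9 centimorgans corresponds to a recombination frequency of 0.090.
The F1 is vi+ s / vi s+, so vi s is a recombinant gamete class with expected frequency r/2 = 0.090/2 = 0.0450.
That is 0.0450 = 4.5% of the progeny.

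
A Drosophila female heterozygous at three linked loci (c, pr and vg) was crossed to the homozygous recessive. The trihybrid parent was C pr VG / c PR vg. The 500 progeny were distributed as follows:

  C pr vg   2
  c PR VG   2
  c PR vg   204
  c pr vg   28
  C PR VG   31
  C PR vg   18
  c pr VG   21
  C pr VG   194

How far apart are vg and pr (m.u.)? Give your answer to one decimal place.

The two rarest classes, C pr vg and c PR VG, are the double crossovers. Comparing them with the parentals, only the vg allele has switched, so vg is the middle locus and the order is c – vg – pr.
Crossovers in the vg–pr interval produce the single-crossover classes C PR VG and c pr vg (31 + 28 = 59) plus the double crossovers (4).
RF(vg–pr) = (59 + 4) / 500 = 63/500 = 0.1260 → 12.6 m.u.

12.6 m.u.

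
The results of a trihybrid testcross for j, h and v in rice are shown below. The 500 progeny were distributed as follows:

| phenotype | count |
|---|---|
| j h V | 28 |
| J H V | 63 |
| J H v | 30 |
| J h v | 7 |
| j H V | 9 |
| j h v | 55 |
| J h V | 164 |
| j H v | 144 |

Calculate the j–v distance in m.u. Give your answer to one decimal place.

The two most frequent reciprocal classes, J h V and j H v, are the parental types, so the F1 was J h V / j H v.
The two rarest classes, J h v and j H V, are the double crossovers. Comparing them with the parentals, only the v allele has switched, so v is the middle locus and the order is j – v – h.
Crossovers in the j–v interval produce the single-crossover classes j h V and J H v (28 + 30 = 58) plus the double crossovers (16).
RF(j–v) = (58 + 16) / 500 = 74/500 = 0.1480 → 14.8 m.u.

14.8 m.u.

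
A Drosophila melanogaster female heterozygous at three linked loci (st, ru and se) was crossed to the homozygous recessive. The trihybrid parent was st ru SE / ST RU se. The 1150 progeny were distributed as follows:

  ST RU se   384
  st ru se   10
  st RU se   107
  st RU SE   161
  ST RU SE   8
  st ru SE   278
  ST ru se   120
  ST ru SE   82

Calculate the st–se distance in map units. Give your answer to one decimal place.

The two rarest classes, st ru se and ST RU SE, are the double crossovers. Comparing them with the parentals, only the se allele has switched, so se is the middle locus and the order is ru – se – st.
Crossovers in the se–st interval produce the single-crossover classes ST ru SE and st RU se (82 + 107 = 189) plus the double crossovers (18).
RF(se–st) = (189 + 18) / 1150 = 207/1150 = 0.1800 → 18.0 map units.

18.0 map units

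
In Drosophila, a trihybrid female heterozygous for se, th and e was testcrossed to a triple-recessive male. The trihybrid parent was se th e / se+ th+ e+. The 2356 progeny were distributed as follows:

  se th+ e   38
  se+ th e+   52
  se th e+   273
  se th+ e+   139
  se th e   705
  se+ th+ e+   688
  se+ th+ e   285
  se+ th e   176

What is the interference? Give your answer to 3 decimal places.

The two rarest classes, se th+ e and se+ th e+, are the double crossovers. Comparing them with the parentals, only the th allele has switched, so th is the middle locus and the order is se – th – e.
se–th: (315 + 90)/2356 = 0.1719; th–e: (558 + 90)/2356 = 0.2750.
Expected DCO frequency = 0.1719 × 0.2750 ≈ 0.04727; observed = 90/2356 ≈ 0.03820.
Coefficient of coincidence = 0.03820/0.04727 ≈ 0.808; interference = 1 − 0.808 = 0.192.

0.192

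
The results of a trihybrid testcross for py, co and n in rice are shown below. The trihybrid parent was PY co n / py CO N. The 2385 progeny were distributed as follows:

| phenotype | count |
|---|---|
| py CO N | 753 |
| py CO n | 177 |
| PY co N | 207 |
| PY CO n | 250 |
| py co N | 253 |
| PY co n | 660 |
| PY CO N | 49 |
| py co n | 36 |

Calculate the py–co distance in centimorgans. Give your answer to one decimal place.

The two rarest classes, py co n and PY CO N, are the double crossovers. Comparing them with the parentals, only the py allele has switched, so py is the middle locus and the order is co – py – n.
Crossovers in the co–py interval produce the single-crossover classes PY CO n and py co N (250 + 253 = 503) plus the double crossovers (85).
RF(co–py) = (503 + 85) / 2385 = 588/2385 = 0.2465 → 24.7 centimorgans.

24.7 centimorgans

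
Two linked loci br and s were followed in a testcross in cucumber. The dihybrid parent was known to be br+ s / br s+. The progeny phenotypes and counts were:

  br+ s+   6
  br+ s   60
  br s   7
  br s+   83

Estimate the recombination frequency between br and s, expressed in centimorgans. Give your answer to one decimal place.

The recombinant classes are br+ s+ and br s: 6 + 7 = 13.
Recombination frequency = 13/156 = 0.0833 ≈ 8.3%, i.e. 8.3 centimorgans.

8.3 centimorgans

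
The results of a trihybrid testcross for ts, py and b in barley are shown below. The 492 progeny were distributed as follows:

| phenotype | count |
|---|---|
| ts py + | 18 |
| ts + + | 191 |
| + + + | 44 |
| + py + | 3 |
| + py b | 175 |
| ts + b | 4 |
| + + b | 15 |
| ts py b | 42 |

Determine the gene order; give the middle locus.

The two most frequent reciprocal classes, ts + + and + py b, are the parental types, so the F1 was ts + + / + py b.
The two rarest classes, ts + b and + py +, are the double crossovers. Comparing them with the parentals, only the b allele has switched, so b is the middle locus and the order is ts – b – py.

b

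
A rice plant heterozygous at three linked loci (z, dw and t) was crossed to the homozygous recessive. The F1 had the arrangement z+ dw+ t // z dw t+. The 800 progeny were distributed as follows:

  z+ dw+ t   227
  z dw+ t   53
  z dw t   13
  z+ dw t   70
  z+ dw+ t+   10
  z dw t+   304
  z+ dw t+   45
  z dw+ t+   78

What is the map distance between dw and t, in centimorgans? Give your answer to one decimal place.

The two rarest classes, z+ dw+ t+ and z dw t, are the double crossovers. Comparing them with the parentals, only the t allele has switched, so t is the middle locus and the order is z – t – dw.
Crossovers in the t–dw interval produce the single-crossover classes z+ dw t and z dw+ t+ (70 + 78 = 148) plus the double crossovers (23).
RF(t–dw) = (148 + 23) / 800 = 171/800 = 0.2137 → 21.4 centimorgans.

21.4 centimorgans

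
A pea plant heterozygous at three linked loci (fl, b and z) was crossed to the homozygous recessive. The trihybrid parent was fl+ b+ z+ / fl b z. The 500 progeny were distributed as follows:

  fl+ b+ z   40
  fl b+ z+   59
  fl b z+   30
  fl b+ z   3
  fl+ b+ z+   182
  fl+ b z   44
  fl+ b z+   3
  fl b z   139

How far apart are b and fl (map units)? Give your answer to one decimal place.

The two rarest classes, fl+ b z+ and fl b+ z, are the double crossovers. Comparing them with the parentals, only the b allele has switched, so b is the middle locus and the order is fl – b – z.
Crossovers in the fl–b interval produce the single-crossover classes fl b+ z+ and fl+ b z (59 + 44 = 103) plus the double crossovers (6).
RF(fl–b) = (103 + 6) / 500 = 109/500 = 0.2180 → 21.8 map units.

21.8 map units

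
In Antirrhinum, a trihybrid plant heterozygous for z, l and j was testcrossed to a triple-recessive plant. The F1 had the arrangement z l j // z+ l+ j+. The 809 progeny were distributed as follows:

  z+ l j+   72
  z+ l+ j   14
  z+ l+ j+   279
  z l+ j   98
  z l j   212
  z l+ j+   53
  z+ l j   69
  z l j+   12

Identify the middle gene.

j

The two rarest classes, z l j+ and z+ l+ j, are the double crossovers. Comparing them with the parentals, only the j allele has switched, so j is the middle locus and the order is l – j – z.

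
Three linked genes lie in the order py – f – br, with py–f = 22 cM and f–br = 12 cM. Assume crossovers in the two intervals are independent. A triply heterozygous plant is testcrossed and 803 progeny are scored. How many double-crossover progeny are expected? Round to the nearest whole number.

Map distances give recombination frequencies of 0.220 and 0.120 for the two intervals.
With no interference, expected double-crossover frequency = 0.220 × 0.120 = 0.02640.
Expected number = 0.02640 × 803 = 21.20 ≈ 21.

21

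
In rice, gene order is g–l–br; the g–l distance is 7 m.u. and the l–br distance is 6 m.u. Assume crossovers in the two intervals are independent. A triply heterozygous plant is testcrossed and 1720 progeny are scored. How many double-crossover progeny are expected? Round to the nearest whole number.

7

Map distances give recombination frequencies of 0.070 and 0.060 for the two intervals.
With no interference, expected double-crossover frequency = 0.070 × 0.060 = 0.00420.
Expected number = 0.00420 × 1720 = 7.22 ≈ 7.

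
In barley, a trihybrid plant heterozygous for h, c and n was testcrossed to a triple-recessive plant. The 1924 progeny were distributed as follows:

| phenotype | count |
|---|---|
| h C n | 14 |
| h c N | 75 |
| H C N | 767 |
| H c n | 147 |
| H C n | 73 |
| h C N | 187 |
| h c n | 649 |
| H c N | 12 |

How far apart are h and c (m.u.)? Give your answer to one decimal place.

The two most frequent reciprocal classes, h c n and H C N, are the parental types, so the F1 was h c n / H C N.
The two rarest classes, h C n and H c N, are the double crossovers. Comparing them with the parentals, only the c allele has switched, so c is the middle locus and the order is n – c – h.
Crossovers in the c–h interval produce the single-crossover classes H c n and h C N (147 + 187 = 334) plus the double crossovers (26).
RF(c–h) = (334 + 26) / 1924 = 360/1924 = 0.1871 → 18.7 m.u.

18.7 m.u.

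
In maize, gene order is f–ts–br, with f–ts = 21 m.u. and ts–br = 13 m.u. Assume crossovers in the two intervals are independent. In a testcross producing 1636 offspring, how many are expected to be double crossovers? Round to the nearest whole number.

45

Map distances give recombination frequencies of 0.210 and 0.130 for the two intervals.
With no interference, expected double-crossover frequency = 0.210 × 0.130 = 0.02730.
Expected number = 0.02730 × 1636 = 44.66 ≈ 45.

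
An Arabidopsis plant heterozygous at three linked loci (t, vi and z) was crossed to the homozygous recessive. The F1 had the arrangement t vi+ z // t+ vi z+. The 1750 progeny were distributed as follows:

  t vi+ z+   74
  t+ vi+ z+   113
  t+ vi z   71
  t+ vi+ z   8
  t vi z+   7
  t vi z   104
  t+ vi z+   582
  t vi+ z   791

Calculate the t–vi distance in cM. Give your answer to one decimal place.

The two rarest classes, t+ vi+ z and t vi z+, are the double crossovers. Comparing them with the parentals, only the t allele has switched, so t is the middle locus and the order is z – t – vi.
Crossovers in the t–vi interval produce the single-crossover classes t vi z and t+ vi+ z+ (104 + 113 = 217) plus the double crossovers (15).
RF(t–vi) = (217 + 15) / 1750 = 232/1750 = 0.1326 → 13.3 cM.

13.3 cM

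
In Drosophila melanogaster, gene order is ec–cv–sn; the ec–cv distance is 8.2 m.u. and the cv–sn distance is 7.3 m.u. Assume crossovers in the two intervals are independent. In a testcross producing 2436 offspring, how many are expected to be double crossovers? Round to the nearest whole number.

15

Map distances give recombination frequencies of 0.082 and 0.073 for the two intervals.
With no interference, expected double-crossover frequency = 0.082 × 0.073 = 0.00599.
Expected number = 0.00599 × 2436 = 14.58 ≈ 15.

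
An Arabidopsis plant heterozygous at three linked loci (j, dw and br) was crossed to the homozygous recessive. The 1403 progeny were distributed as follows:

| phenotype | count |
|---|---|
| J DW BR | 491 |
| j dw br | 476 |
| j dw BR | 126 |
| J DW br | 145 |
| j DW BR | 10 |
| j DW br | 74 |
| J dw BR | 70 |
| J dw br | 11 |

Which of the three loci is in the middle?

j

The two most frequent reciprocal classes, j dw br and J DW BR, are the parental types, so the F1 was j dw br / J DW BR.
The two rarest classes, J dw br and j DW BR, are the double crossovers. Comparing them with the parentals, only the j allele has switched, so j is the middle locus and the order is br – j – dw.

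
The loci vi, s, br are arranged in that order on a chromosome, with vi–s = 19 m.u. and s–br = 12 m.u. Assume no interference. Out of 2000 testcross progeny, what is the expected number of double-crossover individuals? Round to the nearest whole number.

46

Map distances give recombination frequencies of 0.190 and 0.120 for the two intervals.
With no interference, expected double-crossover frequency = 0.190 × 0.120 = 0.02280.
Expected number = 0.02280 × 2000 = 45.60 ≈ 46.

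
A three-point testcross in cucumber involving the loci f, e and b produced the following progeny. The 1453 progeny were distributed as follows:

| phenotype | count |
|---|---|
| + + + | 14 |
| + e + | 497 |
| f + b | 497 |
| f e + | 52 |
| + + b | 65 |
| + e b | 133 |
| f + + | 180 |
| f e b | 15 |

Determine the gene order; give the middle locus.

e

The two most frequent reciprocal classes, f + b and + e +, are the parental types, so the F1 was f + b / + e +.
The two rarest classes, f e b and + + +, are the double crossovers. Comparing them with the parentals, only the e allele has switched, so e is the middle locus and the order is f – e – b.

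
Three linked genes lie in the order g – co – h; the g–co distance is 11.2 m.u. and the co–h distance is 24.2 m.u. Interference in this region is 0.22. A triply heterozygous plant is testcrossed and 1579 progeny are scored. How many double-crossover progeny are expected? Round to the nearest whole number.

Map distances give recombination frequencies of 0.112 and 0.242 for the two intervals.
With interference 0.22 (so coincidence = 0.78), expected double-crossover frequency = 0.112 × 0.242 × 0.78 = 0.02114.
Expected number = 0.02114 × 1579 = 33.38 ≈ 33.

33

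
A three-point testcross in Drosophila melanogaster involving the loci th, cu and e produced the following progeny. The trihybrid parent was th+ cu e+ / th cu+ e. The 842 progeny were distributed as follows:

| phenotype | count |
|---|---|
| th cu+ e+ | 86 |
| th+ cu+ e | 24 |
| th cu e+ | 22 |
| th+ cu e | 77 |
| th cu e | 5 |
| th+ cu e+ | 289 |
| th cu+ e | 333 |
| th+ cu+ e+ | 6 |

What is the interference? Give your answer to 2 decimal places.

0.07

The two rarest classes, th+ cu+ e+ and th cu e, are the double crossovers. Comparing them with the parentals, only the cu allele has switched, so cu is the middle locus and the order is e – cu – th.
e–cu: (163 + 11)/842 = 0.2067; cu–th: (46 + 11)/842 = 0.0677.
Expected DCO frequency = 0.2067 × 0.0677 ≈ 0.01399; observed = 11/842 ≈ 0.01306.
Coefficient of coincidence = 0.01306/0.01399 ≈ 0.93; interference = 1 − 0.93 = 0.07.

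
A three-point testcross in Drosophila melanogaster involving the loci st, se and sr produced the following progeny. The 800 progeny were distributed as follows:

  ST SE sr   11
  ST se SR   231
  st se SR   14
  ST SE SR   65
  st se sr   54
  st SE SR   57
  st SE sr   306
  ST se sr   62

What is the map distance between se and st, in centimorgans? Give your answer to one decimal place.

18.0 centimorgans

The two most frequent reciprocal classes, ST se SR and st SE sr, are the parental types, so the F1 was ST se SR / st SE sr.
The two rarest classes, st se SR and ST SE sr, are the double crossovers. Comparing them with the parentals, only the st allele has switched, so st is the middle locus and the order is se – st – sr.
Crossovers in the se–st interval produce the single-crossover classes ST SE SR and st se sr (65 + 54 = 119) plus the double crossovers (25).
RF(se–st) = (119 + 25) / 800 = 144/800 = 0.1800 → 18.0 centimorgans.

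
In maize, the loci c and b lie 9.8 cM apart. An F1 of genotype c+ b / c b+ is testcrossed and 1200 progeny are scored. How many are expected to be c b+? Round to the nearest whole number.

541

A map distance of 9.8 cM corresponds to a recombination frequency of 0.098.
The F1 is c+ b / c b+, so c b+ is a parental gamete class with expected frequency (1 − r)/2 = 0.902/2 = 0.4510.
Expected number = 0.4510 × 1200 = 541.20 ≈ 541.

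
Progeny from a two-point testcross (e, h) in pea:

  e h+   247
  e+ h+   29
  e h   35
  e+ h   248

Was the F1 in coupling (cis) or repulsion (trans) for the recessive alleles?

The two most frequent classes are e+ h (248) and e h+ (247); these are the parental (non-recombinant) types.
So the F1 carried e+ h on one chromosome and e h+ on the other — the recessive alleles are on opposite chromosomes (trans / repulsion).

trans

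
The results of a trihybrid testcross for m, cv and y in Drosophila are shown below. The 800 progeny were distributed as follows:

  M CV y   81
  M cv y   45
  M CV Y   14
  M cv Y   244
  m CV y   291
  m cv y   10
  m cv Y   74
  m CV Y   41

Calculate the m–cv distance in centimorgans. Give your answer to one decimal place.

The two most frequent reciprocal classes, M cv Y and m CV y, are the parental types, so the F1 was M cv Y / m CV y.
The two rarest classes, M CV Y and m cv y, are the double crossovers. Comparing them with the parentals, only the cv allele has switched, so cv is the middle locus and the order is m – cv – y.
Crossovers in the m–cv interval produce the single-crossover classes m cv Y and M CV y (74 + 81 = 155) plus the double crossovers (24).
RF(m–cv) = (155 + 24) / 800 = 179/800 = 0.2238 → 22.4 centimorgans.

22.4 centimorgans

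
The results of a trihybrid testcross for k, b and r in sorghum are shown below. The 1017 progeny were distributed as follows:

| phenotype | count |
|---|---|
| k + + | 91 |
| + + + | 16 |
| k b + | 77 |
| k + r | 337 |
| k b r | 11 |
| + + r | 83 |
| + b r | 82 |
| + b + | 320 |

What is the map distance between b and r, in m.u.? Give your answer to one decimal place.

19.7 m.u.

The two most frequent reciprocal classes, k + r and + b +, are the parental types, so the F1 was k + r / + b +.
The two rarest classes, k b r and + + +, are the double crossovers. Comparing them with the parentals, only the b allele has switched, so b is the middle locus and the order is k – b – r.
Crossovers in the b–r interval produce the single-crossover classes k + + and + b r (91 + 82 = 173) plus the double crossovers (27).
RF(b–r) = (173 + 27) / 1017 = 200/1017 = 0.1967 → 19.7 m.u.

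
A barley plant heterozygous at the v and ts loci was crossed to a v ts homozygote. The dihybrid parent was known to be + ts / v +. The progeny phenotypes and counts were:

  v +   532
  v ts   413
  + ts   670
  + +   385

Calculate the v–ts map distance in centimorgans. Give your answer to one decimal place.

39.9 centimorgans

The recombinant classes are + + and v ts: 385 + 413 = 798.
Recombination frequency = 798/2000 = 0.3990 ≈ 39.9%, i.e. 39.9 centimorgans.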